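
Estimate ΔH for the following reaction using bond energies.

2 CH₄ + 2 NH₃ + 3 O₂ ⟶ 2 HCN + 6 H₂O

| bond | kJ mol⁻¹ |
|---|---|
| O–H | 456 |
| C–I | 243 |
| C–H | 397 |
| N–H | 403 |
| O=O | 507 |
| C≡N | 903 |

Bonds broken (reactants):
  C–H: 8 × 397 = 3176
  N–H: 6 × 403 = 2418
  O=O: 3 × 507 = 1521
  Σ(broken) = 7115 kJ
Bonds formed (products):
  C≡N: 2 × 903 = 1806
  C–H: 2 × 397 = 794
  O–H: 12 × 456 = 5472
  Σ(formed) = 8072 kJ
ΔH = Σ(broken) − Σ(formed) = 7115 − 8072 = −957 kJ

ΔH ≈ −957 kJ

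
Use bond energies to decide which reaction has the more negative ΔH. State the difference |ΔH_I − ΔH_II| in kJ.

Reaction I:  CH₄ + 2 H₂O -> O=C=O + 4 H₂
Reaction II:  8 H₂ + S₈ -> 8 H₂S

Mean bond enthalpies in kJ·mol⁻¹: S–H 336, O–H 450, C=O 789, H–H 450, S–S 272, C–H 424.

Reaction I, by 282 kJ

Reaction I:
  Bonds broken (reactants):
    C–H: 4 × 424 = 1696
    O–H: 4 × 450 = 1800
    Σ(broken) = 3496 kJ
  Bonds formed (products):
    C=O: 2 × 789 = 1578
    H–H: 4 × 450 = 1800
    Σ(formed) = 3378 kJ
  ΔH_I = 3496 − 3378 = +118 kJ
Reaction II:
  Bonds broken (reactants):
    H–H: 8 × 450 = 3600
    S–S: 8 × 272 = 2176
    Σ(broken) = 5776 kJ
  Bonds formed (products):
    S–H: 16 × 336 = 5376
    Σ(formed) = 5376 kJ
  ΔH_II = 5776 − 5376 = +400 kJ
ΔH_I − ΔH_II = −282 kJ, so reaction I has the more negative ΔH; |ΔH_I − ΔH_II| = 282 kJ.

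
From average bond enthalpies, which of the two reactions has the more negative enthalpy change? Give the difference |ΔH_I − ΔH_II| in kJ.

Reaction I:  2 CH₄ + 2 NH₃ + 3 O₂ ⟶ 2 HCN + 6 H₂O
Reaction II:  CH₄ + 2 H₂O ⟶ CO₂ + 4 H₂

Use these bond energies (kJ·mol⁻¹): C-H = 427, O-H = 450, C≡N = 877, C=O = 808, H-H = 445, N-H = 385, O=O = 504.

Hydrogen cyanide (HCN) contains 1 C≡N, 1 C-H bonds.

Reaction I:
  Bonds broken (reactants):
    C-H: 8 × 427 = 3416
    N-H: 6 × 385 = 2310
    O=O: 3 × 504 = 1512
    Σ(broken) = 7238 kJ
  Bonds formed (products):
    C≡N: 2 × 877 = 1754
    C-H: 2 × 427 = 854
    O-H: 12 × 450 = 5400
    Σ(formed) = 8008 kJ
  ΔH_I = 7238 − 8008 = −770 kJ
Reaction II:
  Bonds broken (reactants):
    C-H: 4 × 427 = 1708
    O-H: 4 × 450 = 1800
    Σ(broken) = 3508 kJ
  Bonds formed (products):
    C=O: 2 × 808 = 1616
    H-H: 4 × 445 = 1780
    Σ(formed) = 3396 kJ
  ΔH_II = 3508 − 3396 = +112 kJ
ΔH_I − ΔH_II = −882 kJ, so reaction I has the more negative ΔH; |ΔH_I − ΔH_II| = 882 kJ.

Reaction I, by 882 kJ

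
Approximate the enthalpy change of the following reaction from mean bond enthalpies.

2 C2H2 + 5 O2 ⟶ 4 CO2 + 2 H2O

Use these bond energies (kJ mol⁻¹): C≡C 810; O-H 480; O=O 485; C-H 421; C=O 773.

ΔH ≈ −2375 kJ

Bonds broken (reactants):
  C≡C: 2 × 810 = 1620
  C-H: 4 × 421 = 1684
  O=O: 5 × 485 = 2425
  Σ(broken) = 5729 kJ
Bonds formed (products):
  C=O: 8 × 773 = 6184
  O-H: 4 × 480 = 1920
  Σ(formed) = 8104 kJ
ΔH = Σ(broken) − Σ(formed) = 5729 − 8104 = −2375 kJ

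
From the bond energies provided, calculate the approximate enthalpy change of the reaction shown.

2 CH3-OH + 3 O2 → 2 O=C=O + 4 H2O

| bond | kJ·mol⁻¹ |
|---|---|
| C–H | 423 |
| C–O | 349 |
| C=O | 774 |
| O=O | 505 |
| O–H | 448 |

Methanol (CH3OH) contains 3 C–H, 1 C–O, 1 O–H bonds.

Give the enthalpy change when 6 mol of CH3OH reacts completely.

Bonds broken (reactants):
  C–H: 6 × 423 = 2538
  C–O: 2 × 349 = 698
  O–H: 2 × 448 = 896
  O=O: 3 × 505 = 1515
  Σ(broken) = 5647 kJ
Bonds formed (products):
  C=O: 4 × 774 = 3096
  O–H: 8 × 448 = 3584
  Σ(formed) = 6680 kJ
ΔH = Σ(broken) − Σ(formed) = 5647 − 6680 = −1033 kJ
For 3× the reaction as written: 3 × (−1033) = −3099 kJ

ΔH = −3099 kJ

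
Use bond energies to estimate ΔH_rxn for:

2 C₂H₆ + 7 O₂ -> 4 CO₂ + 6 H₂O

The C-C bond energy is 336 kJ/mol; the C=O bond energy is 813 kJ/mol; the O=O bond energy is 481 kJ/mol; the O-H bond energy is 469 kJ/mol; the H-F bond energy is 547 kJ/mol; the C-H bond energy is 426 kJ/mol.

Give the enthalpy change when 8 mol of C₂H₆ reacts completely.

Bonds broken (reactants):
  C-C: 2 × 336 = 672
  C-H: 12 × 426 = 5112
  O=O: 7 × 481 = 3367
  Σ(broken) = 9151 kJ
Bonds formed (products):
  C=O: 8 × 813 = 6504
  O-H: 12 × 469 = 5628
  Σ(formed) = 12132 kJ
ΔH = Σ(broken) − Σ(formed) = 9151 − 12132 = −2981 kJ
For 4× the reaction as written: 4 × (−2981) = −11924 kJ

ΔH = −11924 kJ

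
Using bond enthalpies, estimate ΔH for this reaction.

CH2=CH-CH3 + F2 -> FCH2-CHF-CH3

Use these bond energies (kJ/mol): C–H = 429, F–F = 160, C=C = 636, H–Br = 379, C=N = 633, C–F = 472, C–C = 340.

Bonds broken (reactants):
  C–C: 1 × 340 = 340
  C–H: 6 × 429 = 2574
  C=C: 1 × 636 = 636
  F–F: 1 × 160 = 160
  Σ(broken) = 3710 kJ
Bonds formed (products):
  C–C: 2 × 340 = 680
  C–F: 2 × 472 = 944
  C–H: 6 × 429 = 2574
  Σ(formed) = 4198 kJ
ΔH = Σ(broken) − Σ(formed) = 3710 − 4198 = −488 kJ

ΔH ≈ −488 kJ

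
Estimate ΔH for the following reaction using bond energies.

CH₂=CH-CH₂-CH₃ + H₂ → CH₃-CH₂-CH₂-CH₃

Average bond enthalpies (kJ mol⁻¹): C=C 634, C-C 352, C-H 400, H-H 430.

ΔH ≈ −88 kJ

Bonds broken (reactants):
  C-C: 2 × 352 = 704
  C-H: 8 × 400 = 3200
  C=C: 1 × 634 = 634
  H-H: 1 × 430 = 430
  Σ(broken) = 4968 kJ
Bonds formed (products):
  C-C: 3 × 352 = 1056
  C-H: 10 × 400 = 4000
  Σ(formed) = 5056 kJ
ΔH = Σ(broken) − Σ(formed) = 4968 − 5056 = −88 kJ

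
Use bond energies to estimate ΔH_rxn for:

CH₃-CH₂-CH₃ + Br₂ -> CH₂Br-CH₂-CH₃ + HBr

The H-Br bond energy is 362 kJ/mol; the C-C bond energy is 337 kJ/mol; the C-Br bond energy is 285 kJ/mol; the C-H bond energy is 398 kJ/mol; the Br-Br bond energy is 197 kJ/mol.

ΔH ≈ −52 kJ

Bonds broken (reactants):
  Br-Br: 1 × 197 = 197
  C-C: 2 × 337 = 674
  C-H: 8 × 398 = 3184
  Σ(broken) = 4055 kJ
Bonds formed (products):
  C-Br: 1 × 285 = 285
  C-C: 2 × 337 = 674
  C-H: 7 × 398 = 2786
  H-Br: 1 × 362 = 362
  Σ(formed) = 4107 kJ
ΔH = Σ(broken) − Σ(formed) = 4055 − 4107 = −52 kJ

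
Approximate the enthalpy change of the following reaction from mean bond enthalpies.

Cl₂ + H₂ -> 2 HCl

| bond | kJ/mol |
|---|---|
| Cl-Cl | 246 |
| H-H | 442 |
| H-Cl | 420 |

ΔH ≈ −152 kJ

Bonds broken (reactants):
  Cl-Cl: 1 × 246 = 246
  H-H: 1 × 442 = 442
  Σ(broken) = 688 kJ
Bonds formed (products):
  H-Cl: 2 × 420 = 840
  Σ(formed) = 840 kJ
ΔH = Σ(broken) − Σ(formed) = 688 − 840 = −152 kJ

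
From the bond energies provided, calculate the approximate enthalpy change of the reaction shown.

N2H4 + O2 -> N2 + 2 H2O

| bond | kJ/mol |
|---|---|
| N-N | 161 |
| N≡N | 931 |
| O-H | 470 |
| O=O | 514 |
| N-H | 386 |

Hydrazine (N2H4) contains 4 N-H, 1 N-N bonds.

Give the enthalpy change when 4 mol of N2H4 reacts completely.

Bonds broken (reactants):
  N-H: 4 × 386 = 1544
  N-N: 1 × 161 = 161
  O=O: 1 × 514 = 514
  Σ(broken) = 2219 kJ
Bonds formed (products):
  N≡N: 1 × 931 = 931
  O-H: 4 × 470 = 1880
  Σ(formed) = 2811 kJ
ΔH = Σ(broken) − Σ(formed) = 2219 − 2811 = −592 kJ
For 4× the reaction as written: 4 × (−592) = −2368 kJ

ΔH = −2368 kJ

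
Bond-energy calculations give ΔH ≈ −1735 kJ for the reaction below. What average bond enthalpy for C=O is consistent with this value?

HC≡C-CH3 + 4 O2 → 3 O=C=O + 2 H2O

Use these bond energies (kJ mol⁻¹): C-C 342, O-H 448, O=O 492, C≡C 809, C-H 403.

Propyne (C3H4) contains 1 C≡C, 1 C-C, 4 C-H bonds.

Let D be the C=O bond energy.
Σ(broken) = 1×809 + 1×342 + 4×403 + 4×492 = 4731
Σ(formed) = 6×D + 4×448 = 1792 + 6D
ΔH = Σ(broken) − Σ(formed) = (4731) − (1792 + 6D) = +2939 − 6D
Setting this equal to −1735 kJ gives 6D = 4674, so D = 779 kJ/mol.

D(C=O) ≈ 779 kJ/mol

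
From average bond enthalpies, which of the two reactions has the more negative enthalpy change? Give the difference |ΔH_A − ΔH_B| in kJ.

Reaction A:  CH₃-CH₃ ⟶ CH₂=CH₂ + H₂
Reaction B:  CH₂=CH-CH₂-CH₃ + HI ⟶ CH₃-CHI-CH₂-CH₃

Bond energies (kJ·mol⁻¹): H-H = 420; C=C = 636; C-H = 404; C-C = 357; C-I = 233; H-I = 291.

Reaction A:
  Bonds broken (reactants):
    C-C: 1 × 357 = 357
    C-H: 6 × 404 = 2424
    Σ(broken) = 2781 kJ
  Bonds formed (products):
    C-H: 4 × 404 = 1616
    C=C: 1 × 636 = 636
    H-H: 1 × 420 = 420
    Σ(formed) = 2672 kJ
  ΔH_A = 2781 − 2672 = +109 kJ
Reaction B:
  Bonds broken (reactants):
    C-C: 2 × 357 = 714
    C-H: 8 × 404 = 3232
    C=C: 1 × 636 = 636
    H-I: 1 × 291 = 291
    Σ(broken) = 4873 kJ
  Bonds formed (products):
    C-C: 3 × 357 = 1071
    C-H: 9 × 404 = 3636
    C-I: 1 × 233 = 233
    Σ(formed) = 4940 kJ
  ΔH_B = 4873 − 4940 = −67 kJ
ΔH_A − ΔH_B = +176 kJ, so reaction B has the more negative ΔH; |ΔH_A − ΔH_B| = 176 kJ.

Reaction B, by 176 kJ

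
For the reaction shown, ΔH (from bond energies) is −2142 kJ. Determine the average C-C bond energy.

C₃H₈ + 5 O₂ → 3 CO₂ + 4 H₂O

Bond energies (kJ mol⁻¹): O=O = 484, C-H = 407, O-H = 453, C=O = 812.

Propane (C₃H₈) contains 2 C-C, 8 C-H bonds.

D(C-C) ≈ 339 kJ/mol

Let D be the C-C bond energy.
Σ(broken) = 2×D + 8×407 + 5×484 = 5676 + 2D
Σ(formed) = 6×812 + 8×453 = 8496
ΔH = Σ(broken) − Σ(formed) = (5676 + 2D) − (8496) = −2820 + 2D
Setting this equal to −2142 kJ gives 2D = 678, so D = 339 kJ/mol.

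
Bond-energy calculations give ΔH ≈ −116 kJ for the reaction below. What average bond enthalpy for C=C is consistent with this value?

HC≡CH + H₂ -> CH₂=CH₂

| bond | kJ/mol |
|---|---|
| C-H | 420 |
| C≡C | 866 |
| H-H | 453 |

Let D be the C=C bond energy.
Σ(broken) = 1×866 + 2×420 + 1×453 = 2159
Σ(formed) = 4×420 + 1×D = 1680 + D
ΔH = Σ(broken) − Σ(formed) = (2159) − (1680 + D) = +479 − D
Setting this equal to −116 kJ gives D = 595 kJ/mol.

D(C=C) ≈ 595 kJ/mol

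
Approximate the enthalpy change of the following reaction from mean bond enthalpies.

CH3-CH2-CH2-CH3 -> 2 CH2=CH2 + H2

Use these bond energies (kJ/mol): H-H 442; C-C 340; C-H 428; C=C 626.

ΔH ≈ +182 kJ

Bonds broken (reactants):
  C-C: 3 × 340 = 1020
  C-H: 10 × 428 = 4280
  Σ(broken) = 5300 kJ
Bonds formed (products):
  C-H: 8 × 428 = 3424
  C=C: 2 × 626 = 1252
  H-H: 1 × 442 = 442
  Σ(formed) = 5118 kJ
ΔH = Σ(broken) − Σ(formed) = 5300 − 5118 = +182 kJ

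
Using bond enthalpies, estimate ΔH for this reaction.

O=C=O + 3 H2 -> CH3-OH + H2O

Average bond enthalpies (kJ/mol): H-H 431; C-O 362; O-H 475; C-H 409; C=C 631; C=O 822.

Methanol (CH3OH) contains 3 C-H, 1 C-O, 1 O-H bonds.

ΔH ≈ −77 kJ

Bonds broken (reactants):
  C=O: 2 × 822 = 1644
  H-H: 3 × 431 = 1293
  Σ(broken) = 2937 kJ
Bonds formed (products):
  C-H: 3 × 409 = 1227
  C-O: 1 × 362 = 362
  O-H: 3 × 475 = 1425
  Σ(formed) = 3014 kJ
ΔH = Σ(broken) − Σ(formed) = 2937 − 3014 = −77 kJ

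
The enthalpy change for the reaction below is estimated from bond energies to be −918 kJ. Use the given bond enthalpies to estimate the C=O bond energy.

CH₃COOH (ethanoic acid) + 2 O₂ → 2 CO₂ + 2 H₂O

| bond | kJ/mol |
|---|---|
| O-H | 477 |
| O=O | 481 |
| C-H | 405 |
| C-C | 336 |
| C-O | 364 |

D(C=O) ≈ 788 kJ/mol

Let D be the C=O bond energy.
Σ(broken) = 1×336 + 3×405 + 1×364 + 1×D + 1×477 + 2×481 = 3354 + D
Σ(formed) = 4×D + 4×477 = 1908 + 4D
ΔH = Σ(broken) − Σ(formed) = (3354 + D) − (1908 + 4D) = +1446 − 3D
Setting this equal to −918 kJ gives 3D = 2364, so D = 788 kJ/mol.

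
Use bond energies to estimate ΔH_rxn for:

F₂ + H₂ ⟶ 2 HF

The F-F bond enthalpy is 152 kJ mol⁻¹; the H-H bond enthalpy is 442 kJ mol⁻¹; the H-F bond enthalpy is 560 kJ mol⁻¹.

Bonds broken (reactants):
  F-F: 1 × 152 = 152
  H-H: 1 × 442 = 442
  Σ(broken) = 594 kJ
Bonds formed (products):
  H-F: 2 × 560 = 1120
  Σ(formed) = 1120 kJ
ΔH = Σ(broken) − Σ(formed) = 594 − 1120 = −526 kJ

ΔH ≈ −526 kJ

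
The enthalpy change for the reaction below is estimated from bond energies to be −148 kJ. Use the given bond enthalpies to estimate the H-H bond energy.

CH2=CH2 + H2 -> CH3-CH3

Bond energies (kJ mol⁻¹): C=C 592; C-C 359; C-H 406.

D(H-H) ≈ 431 kJ/mol

Let D be the H-H bond energy.
Σ(broken) = 4×406 + 1×592 + 1×D = 2216 + D
Σ(formed) = 1×359 + 6×406 = 2795
ΔH = Σ(broken) − Σ(formed) = (2216 + D) − (2795) = −579 + D
Setting this equal to −148 kJ gives D = 431 kJ/mol.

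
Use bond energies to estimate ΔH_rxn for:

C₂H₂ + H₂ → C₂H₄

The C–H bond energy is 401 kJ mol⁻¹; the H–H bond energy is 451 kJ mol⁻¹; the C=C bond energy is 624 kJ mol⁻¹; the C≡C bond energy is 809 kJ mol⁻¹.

ΔH ≈ −166 kJ

Bonds broken (reactants):
  C≡C: 1 × 809 = 809
  C–H: 2 × 401 = 802
  H–H: 1 × 451 = 451
  Σ(broken) = 2062 kJ
Bonds formed (products):
  C–H: 4 × 401 = 1604
  C=C: 1 × 624 = 624
  Σ(formed) = 2228 kJ
ΔH = Σ(broken) − Σ(formed) = 2062 − 2228 = −166 kJ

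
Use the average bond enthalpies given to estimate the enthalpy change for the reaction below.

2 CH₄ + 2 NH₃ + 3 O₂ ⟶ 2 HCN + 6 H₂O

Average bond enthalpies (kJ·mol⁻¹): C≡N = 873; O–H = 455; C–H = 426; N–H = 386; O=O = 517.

Bonds broken (reactants):
  C–H: 8 × 426 = 3408
  N–H: 6 × 386 = 2316
  O=O: 3 × 517 = 1551
  Σ(broken) = 7275 kJ
Bonds formed (products):
  C≡N: 2 × 873 = 1746
  C–H: 2 × 426 = 852
  O–H: 12 × 455 = 5460
  Σ(formed) = 8058 kJ
ΔH = Σ(broken) − Σ(formed) = 7275 − 8058 = −783 kJ

ΔH ≈ −783 kJ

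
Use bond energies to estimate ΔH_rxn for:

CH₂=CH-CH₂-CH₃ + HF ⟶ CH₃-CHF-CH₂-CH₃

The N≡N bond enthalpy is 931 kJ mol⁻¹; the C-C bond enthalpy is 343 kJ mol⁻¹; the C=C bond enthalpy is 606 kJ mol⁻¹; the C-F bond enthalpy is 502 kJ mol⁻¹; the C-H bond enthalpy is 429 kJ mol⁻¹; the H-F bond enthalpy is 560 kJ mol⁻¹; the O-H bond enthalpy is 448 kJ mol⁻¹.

ΔH ≈ −108 kJ

Bonds broken (reactants):
  C-C: 2 × 343 = 686
  C-H: 8 × 429 = 3432
  C=C: 1 × 606 = 606
  H-F: 1 × 560 = 560
  Σ(broken) = 5284 kJ
Bonds formed (products):
  C-C: 3 × 343 = 1029
  C-F: 1 × 502 = 502
  C-H: 9 × 429 = 3861
  Σ(formed) = 5392 kJ
ΔH = Σ(broken) − Σ(formed) = 5284 − 5392 = −108 kJ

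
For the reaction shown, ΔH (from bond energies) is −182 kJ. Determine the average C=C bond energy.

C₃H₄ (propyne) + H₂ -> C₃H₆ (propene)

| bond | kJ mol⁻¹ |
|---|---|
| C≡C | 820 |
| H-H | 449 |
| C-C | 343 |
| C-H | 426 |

Let D be the C=C bond energy.
Σ(broken) = 1×820 + 1×343 + 4×426 + 1×449 = 3316
Σ(formed) = 1×343 + 6×426 + 1×D = 2899 + D
ΔH = Σ(broken) − Σ(formed) = (3316) − (2899 + D) = +417 − D
Setting this equal to −182 kJ gives D = 599 kJ/mol.

D(C=C) ≈ 599 kJ/mol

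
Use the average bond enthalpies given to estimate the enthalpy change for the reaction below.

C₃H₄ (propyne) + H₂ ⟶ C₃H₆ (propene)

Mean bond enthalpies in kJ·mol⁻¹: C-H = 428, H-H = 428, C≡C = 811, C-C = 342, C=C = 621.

ΔH ≈ −238 kJ

Bonds broken (reactants):
  C≡C: 1 × 811 = 811
  C-C: 1 × 342 = 342
  C-H: 4 × 428 = 1712
  H-H: 1 × 428 = 428
  Σ(broken) = 3293 kJ
Bonds formed (products):
  C-C: 1 × 342 = 342
  C-H: 6 × 428 = 2568
  C=C: 1 × 621 = 621
  Σ(formed) = 3531 kJ
ΔH = Σ(broken) − Σ(formed) = 3293 − 3531 = −238 kJ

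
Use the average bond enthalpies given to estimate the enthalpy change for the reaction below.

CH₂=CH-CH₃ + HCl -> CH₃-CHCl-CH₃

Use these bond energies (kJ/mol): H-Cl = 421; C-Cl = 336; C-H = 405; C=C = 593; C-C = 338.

Bonds broken (reactants):
  C-C: 1 × 338 = 338
  C-H: 6 × 405 = 2430
  C=C: 1 × 593 = 593
  H-Cl: 1 × 421 = 421
  Σ(broken) = 3782 kJ
Bonds formed (products):
  C-C: 2 × 338 = 676
  C-Cl: 1 × 336 = 336
  C-H: 7 × 405 = 2835
  Σ(formed) = 3847 kJ
ΔH = Σ(broken) − Σ(formed) = 3782 − 3847 = −65 kJ

ΔH ≈ −65 kJ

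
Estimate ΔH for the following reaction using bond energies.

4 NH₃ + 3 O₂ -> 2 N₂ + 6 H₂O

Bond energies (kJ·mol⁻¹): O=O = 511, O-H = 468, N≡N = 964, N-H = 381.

Bonds broken (reactants):
  N-H: 12 × 381 = 4572
  O=O: 3 × 511 = 1533
  Σ(broken) = 6105 kJ
Bonds formed (products):
  N≡N: 2 × 964 = 1928
  O-H: 12 × 468 = 5616
  Σ(formed) = 7544 kJ
ΔH = Σ(broken) − Σ(formed) = 6105 − 7544 = −1439 kJ

ΔH ≈ −1439 kJ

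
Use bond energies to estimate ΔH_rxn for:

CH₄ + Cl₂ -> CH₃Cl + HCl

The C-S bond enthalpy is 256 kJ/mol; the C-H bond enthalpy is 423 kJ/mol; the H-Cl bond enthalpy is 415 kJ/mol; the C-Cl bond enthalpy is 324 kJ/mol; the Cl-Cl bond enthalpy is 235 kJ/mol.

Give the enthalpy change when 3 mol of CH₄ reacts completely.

Bonds broken (reactants):
  C-H: 4 × 423 = 1692
  Cl-Cl: 1 × 235 = 235
  Σ(broken) = 1927 kJ
Bonds formed (products):
  C-Cl: 1 × 324 = 324
  C-H: 3 × 423 = 1269
  H-Cl: 1 × 415 = 415
  Σ(formed) = 2008 kJ
ΔH = Σ(broken) − Σ(formed) = 1927 − 2008 = −81 kJ
For 3× the reaction as written: 3 × (−81) = −243 kJ

ΔH = −243 kJ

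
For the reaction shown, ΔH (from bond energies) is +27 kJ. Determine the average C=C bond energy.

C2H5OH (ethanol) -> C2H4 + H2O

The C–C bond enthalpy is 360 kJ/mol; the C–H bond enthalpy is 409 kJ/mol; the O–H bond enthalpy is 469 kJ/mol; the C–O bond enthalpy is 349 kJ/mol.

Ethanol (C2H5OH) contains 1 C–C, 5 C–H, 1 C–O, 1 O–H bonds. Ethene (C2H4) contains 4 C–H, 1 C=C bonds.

D(C=C) ≈ 622 kJ/mol

Let D be the C=C bond energy.
Σ(broken) = 1×360 + 5×409 + 1×349 + 1×469 = 3223
Σ(formed) = 4×409 + 1×D + 2×469 = 2574 + D
ΔH = Σ(broken) − Σ(formed) = (3223) − (2574 + D) = +649 − D
Setting this equal to +27 kJ gives D = 622 kJ/mol.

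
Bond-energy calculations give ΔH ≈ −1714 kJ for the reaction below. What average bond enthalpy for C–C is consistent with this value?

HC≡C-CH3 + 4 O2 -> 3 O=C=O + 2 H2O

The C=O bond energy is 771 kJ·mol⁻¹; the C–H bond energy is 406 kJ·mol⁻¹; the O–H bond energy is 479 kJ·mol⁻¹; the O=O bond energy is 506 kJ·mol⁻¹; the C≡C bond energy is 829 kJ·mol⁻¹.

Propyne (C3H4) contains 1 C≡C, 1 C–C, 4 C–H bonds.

Let D be the C–C bond energy.
Σ(broken) = 1×829 + 1×D + 4×406 + 4×506 = 4477 + D
Σ(formed) = 6×771 + 4×479 = 6542
ΔH = Σ(broken) − Σ(formed) = (4477 + D) − (6542) = −2065 + D
Setting this equal to −1714 kJ gives D = 351 kJ/mol.

D(C–C) ≈ 351 kJ/mol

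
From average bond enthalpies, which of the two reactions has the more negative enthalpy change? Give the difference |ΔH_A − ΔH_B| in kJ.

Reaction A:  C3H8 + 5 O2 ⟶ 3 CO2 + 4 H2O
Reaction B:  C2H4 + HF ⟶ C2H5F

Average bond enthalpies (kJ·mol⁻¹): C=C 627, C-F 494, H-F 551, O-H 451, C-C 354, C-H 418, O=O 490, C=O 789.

Reaction A, by 1752 kJ

Reaction A:
  Bonds broken (reactants):
    C-C: 2 × 354 = 708
    C-H: 8 × 418 = 3344
    O=O: 5 × 490 = 2450
    Σ(broken) = 6502 kJ
  Bonds formed (products):
    C=O: 6 × 789 = 4734
    O-H: 8 × 451 = 3608
    Σ(formed) = 8342 kJ
  ΔH_A = 6502 − 8342 = −1840 kJ
Reaction B:
  Bonds broken (reactants):
    C-H: 4 × 418 = 1672
    C=C: 1 × 627 = 627
    H-F: 1 × 551 = 551
    Σ(broken) = 2850 kJ
  Bonds formed (products):
    C-C: 1 × 354 = 354
    C-F: 1 × 494 = 494
    C-H: 5 × 418 = 2090
    Σ(formed) = 2938 kJ
  ΔH_B = 2850 − 2938 = −88 kJ
ΔH_A − ΔH_B = −1752 kJ, so reaction A has the more negative ΔH; |ΔH_A − ΔH_B| = 1752 kJ.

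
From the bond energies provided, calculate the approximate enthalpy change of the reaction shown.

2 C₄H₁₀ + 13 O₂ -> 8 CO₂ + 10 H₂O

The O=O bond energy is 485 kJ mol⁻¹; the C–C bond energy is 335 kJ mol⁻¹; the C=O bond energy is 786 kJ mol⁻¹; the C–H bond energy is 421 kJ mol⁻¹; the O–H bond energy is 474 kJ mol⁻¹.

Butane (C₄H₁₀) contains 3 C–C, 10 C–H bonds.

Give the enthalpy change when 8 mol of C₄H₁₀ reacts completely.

Bonds broken (reactants):
  C–C: 6 × 335 = 2010
  C–H: 20 × 421 = 8420
  O=O: 13 × 485 = 6305
  Σ(broken) = 16735 kJ
Bonds formed (products):
  C=O: 16 × 786 = 12576
  O–H: 20 × 474 = 9480
  Σ(formed) = 22056 kJ
ΔH = Σ(broken) − Σ(formed) = 16735 − 22056 = −5321 kJ
For 4× the reaction as written: 4 × (−5321) = −21284 kJ

ΔH = −21284 kJ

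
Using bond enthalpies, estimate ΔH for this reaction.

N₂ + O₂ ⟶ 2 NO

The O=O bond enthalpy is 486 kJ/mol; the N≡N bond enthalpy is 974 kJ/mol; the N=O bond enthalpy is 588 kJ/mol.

ΔH ≈ +284 kJ

Bonds broken (reactants):
  N≡N: 1 × 974 = 974
  O=O: 1 × 486 = 486
  Σ(broken) = 1460 kJ
Bonds formed (products):
  N=O: 2 × 588 = 1176
  Σ(formed) = 1176 kJ
ΔH = Σ(broken) − Σ(formed) = 1460 − 1176 = +284 kJ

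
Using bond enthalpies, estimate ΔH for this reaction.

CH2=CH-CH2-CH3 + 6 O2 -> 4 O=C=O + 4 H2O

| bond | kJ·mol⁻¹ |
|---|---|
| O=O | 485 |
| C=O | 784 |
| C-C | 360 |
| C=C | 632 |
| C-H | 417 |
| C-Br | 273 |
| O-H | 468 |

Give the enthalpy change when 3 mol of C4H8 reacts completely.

Bonds broken (reactants):
  C-C: 2 × 360 = 720
  C-H: 8 × 417 = 3336
  C=C: 1 × 632 = 632
  O=O: 6 × 485 = 2910
  Σ(broken) = 7598 kJ
Bonds formed (products):
  C=O: 8 × 784 = 6272
  O-H: 8 × 468 = 3744
  Σ(formed) = 10016 kJ
ΔH = Σ(broken) − Σ(formed) = 7598 − 10016 = −2418 kJ
For 3× the reaction as written: 3 × (−2418) = −7254 kJ

ΔH = −7254 kJ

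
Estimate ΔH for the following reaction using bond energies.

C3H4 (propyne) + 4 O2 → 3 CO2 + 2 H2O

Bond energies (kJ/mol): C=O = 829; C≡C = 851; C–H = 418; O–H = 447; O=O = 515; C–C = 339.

ΔH ≈ −1840 kJ

Bonds broken (reactants):
  C≡C: 1 × 851 = 851
  C–C: 1 × 339 = 339
  C–H: 4 × 418 = 1672
  O=O: 4 × 515 = 2060
  Σ(broken) = 4922 kJ
Bonds formed (products):
  C=O: 6 × 829 = 4974
  O–H: 4 × 447 = 1788
  Σ(formed) = 6762 kJ
ΔH = Σ(broken) − Σ(formed) = 4922 − 6762 = −1840 kJ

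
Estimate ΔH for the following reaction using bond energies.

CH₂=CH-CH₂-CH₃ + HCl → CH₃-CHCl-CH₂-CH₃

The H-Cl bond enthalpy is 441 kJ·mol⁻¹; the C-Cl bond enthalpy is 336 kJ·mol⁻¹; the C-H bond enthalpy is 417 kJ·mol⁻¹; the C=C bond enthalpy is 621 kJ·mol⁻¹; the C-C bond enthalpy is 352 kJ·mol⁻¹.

Bonds broken (reactants):
  C-C: 2 × 352 = 704
  C-H: 8 × 417 = 3336
  C=C: 1 × 621 = 621
  H-Cl: 1 × 441 = 441
  Σ(broken) = 5102 kJ
Bonds formed (products):
  C-C: 3 × 352 = 1056
  C-Cl: 1 × 336 = 336
  C-H: 9 × 417 = 3753
  Σ(formed) = 5145 kJ
ΔH = Σ(broken) − Σ(formed) = 5102 − 5145 = −43 kJ

ΔH ≈ −43 kJ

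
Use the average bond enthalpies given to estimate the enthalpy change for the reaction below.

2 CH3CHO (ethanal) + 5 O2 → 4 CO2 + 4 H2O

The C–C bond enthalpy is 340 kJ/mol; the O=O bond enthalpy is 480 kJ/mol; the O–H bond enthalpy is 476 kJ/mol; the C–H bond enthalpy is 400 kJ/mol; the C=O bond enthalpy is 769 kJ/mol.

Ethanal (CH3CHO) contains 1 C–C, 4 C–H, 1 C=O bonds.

ΔH ≈ −2142 kJ

Bonds broken (reactants):
  C–C: 2 × 340 = 680
  C–H: 8 × 400 = 3200
  C=O: 2 × 769 = 1538
  O=O: 5 × 480 = 2400
  Σ(broken) = 7818 kJ
Bonds formed (products):
  C=O: 8 × 769 = 6152
  O–H: 8 × 476 = 3808
  Σ(formed) = 9960 kJ
ΔH = Σ(broken) − Σ(formed) = 7818 − 9960 = −2142 kJ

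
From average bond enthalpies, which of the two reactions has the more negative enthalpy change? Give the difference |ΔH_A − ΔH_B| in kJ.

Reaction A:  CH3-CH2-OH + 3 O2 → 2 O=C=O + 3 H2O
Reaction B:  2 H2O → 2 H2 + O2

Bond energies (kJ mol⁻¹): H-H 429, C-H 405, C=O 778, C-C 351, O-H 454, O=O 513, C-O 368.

Reaction A:
  Bonds broken (reactants):
    C-C: 1 × 351 = 351
    C-H: 5 × 405 = 2025
    C-O: 1 × 368 = 368
    O-H: 1 × 454 = 454
    O=O: 3 × 513 = 1539
    Σ(broken) = 4737 kJ
  Bonds formed (products):
    C=O: 4 × 778 = 3112
    O-H: 6 × 454 = 2724
    Σ(formed) = 5836 kJ
  ΔH_A = 4737 − 5836 = −1099 kJ
Reaction B:
  Bonds broken (reactants):
    O-H: 4 × 454 = 1816
    Σ(broken) = 1816 kJ
  Bonds formed (products):
    H-H: 2 × 429 = 858
    O=O: 1 × 513 = 513
    Σ(formed) = 1371 kJ
  ΔH_B = 1816 − 1371 = +445 kJ
ΔH_A − ΔH_B = −1544 kJ, so reaction A has the more negative ΔH; |ΔH_A − ΔH_B| = 1544 kJ.

Reaction A, by 1544 kJ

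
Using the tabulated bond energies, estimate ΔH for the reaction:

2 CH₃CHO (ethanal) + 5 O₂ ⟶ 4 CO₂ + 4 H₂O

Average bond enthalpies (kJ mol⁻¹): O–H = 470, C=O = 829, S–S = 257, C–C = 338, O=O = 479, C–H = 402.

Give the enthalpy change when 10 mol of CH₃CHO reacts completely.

Bonds broken (reactants):
  C–C: 2 × 338 = 676
  C–H: 8 × 402 = 3216
  C=O: 2 × 829 = 1658
  O=O: 5 × 479 = 2395
  Σ(broken) = 7945 kJ
Bonds formed (products):
  C=O: 8 × 829 = 6632
  O–H: 8 × 470 = 3760
  Σ(formed) = 10392 kJ
ΔH = Σ(broken) − Σ(formed) = 7945 − 10392 = −2447 kJ
For 5× the reaction as written: 5 × (−2447) = −12235 kJ

ΔH = −12235 kJ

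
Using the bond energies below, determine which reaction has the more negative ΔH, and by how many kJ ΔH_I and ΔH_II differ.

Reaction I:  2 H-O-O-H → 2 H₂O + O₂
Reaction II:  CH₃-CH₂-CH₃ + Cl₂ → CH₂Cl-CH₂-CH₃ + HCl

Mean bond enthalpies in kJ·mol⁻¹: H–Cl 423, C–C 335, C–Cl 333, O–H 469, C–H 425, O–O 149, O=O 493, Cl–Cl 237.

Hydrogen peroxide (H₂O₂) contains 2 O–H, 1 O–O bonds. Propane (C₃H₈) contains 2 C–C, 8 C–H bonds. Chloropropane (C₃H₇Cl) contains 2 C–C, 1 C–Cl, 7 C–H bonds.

Reaction I:
  Bonds broken (reactants):
    O–H: 4 × 469 = 1876
    O–O: 2 × 149 = 298
    Σ(broken) = 2174 kJ
  Bonds formed (products):
    O–H: 4 × 469 = 1876
    O=O: 1 × 493 = 493
    Σ(formed) = 2369 kJ
  ΔH_I = 2174 − 2369 = −195 kJ
Reaction II:
  Bonds broken (reactants):
    C–C: 2 × 335 = 670
    C–H: 8 × 425 = 3400
    Cl–Cl: 1 × 237 = 237
    Σ(broken) = 4307 kJ
  Bonds formed (products):
    C–C: 2 × 335 = 670
    C–Cl: 1 × 333 = 333
    C–H: 7 × 425 = 2975
    H–Cl: 1 × 423 = 423
    Σ(formed) = 4401 kJ
  ΔH_II = 4307 − 4401 = −94 kJ
ΔH_I − ΔH_II = −101 kJ, so reaction I has the more negative ΔH; |ΔH_I − ΔH_II| = 101 kJ.

Reaction I, by 101 kJ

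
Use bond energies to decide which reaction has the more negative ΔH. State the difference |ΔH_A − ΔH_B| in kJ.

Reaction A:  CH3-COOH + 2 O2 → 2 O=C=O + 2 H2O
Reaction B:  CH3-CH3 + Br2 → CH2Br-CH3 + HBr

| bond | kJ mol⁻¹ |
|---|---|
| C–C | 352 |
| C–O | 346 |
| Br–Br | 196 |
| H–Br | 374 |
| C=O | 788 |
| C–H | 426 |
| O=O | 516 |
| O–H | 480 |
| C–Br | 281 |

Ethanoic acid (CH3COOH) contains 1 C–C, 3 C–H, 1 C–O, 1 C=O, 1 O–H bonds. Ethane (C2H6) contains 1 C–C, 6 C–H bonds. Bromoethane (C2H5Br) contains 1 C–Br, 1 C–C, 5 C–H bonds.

Reaction A:
  Bonds broken (reactants):
    C–C: 1 × 352 = 352
    C–H: 3 × 426 = 1278
    C–O: 1 × 346 = 346
    C=O: 1 × 788 = 788
    O–H: 1 × 480 = 480
    O=O: 2 × 516 = 1032
    Σ(broken) = 4276 kJ
  Bonds formed (products):
    C=O: 4 × 788 = 3152
    O–H: 4 × 480 = 1920
    Σ(formed) = 5072 kJ
  ΔH_A = 4276 − 5072 = −796 kJ
Reaction B:
  Bonds broken (reactants):
    Br–Br: 1 × 196 = 196
    C–C: 1 × 352 = 352
    C–H: 6 × 426 = 2556
    Σ(broken) = 3104 kJ
  Bonds formed (products):
    C–Br: 1 × 281 = 281
    C–C: 1 × 352 = 352
    C–H: 5 × 426 = 2130
    H–Br: 1 × 374 = 374
    Σ(formed) = 3137 kJ
  ΔH_B = 3104 − 3137 = −33 kJ
ΔH_A − ΔH_B = −763 kJ, so reaction A has the more negative ΔH; |ΔH_A − ΔH_B| = 763 kJ.

Reaction A, by 763 kJ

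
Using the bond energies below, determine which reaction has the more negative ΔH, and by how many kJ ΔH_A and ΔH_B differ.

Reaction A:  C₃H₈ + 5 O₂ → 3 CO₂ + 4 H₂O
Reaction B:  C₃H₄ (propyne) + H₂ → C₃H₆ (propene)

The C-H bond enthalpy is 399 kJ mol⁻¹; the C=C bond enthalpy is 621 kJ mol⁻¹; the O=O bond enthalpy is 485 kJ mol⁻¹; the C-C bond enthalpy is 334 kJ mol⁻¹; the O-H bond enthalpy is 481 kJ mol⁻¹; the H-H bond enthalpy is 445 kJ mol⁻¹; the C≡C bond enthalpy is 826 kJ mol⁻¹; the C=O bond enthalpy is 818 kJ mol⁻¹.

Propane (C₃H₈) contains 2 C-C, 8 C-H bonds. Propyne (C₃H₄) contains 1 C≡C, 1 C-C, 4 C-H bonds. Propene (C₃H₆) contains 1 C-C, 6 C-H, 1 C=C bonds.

Reaction A:
  Bonds broken (reactants):
    C-C: 2 × 334 = 668
    C-H: 8 × 399 = 3192
    O=O: 5 × 485 = 2425
    Σ(broken) = 6285 kJ
  Bonds formed (products):
    C=O: 6 × 818 = 4908
    O-H: 8 × 481 = 3848
    Σ(formed) = 8756 kJ
  ΔH_A = 6285 − 8756 = −2471 kJ
Reaction B:
  Bonds broken (reactants):
    C≡C: 1 × 826 = 826
    C-C: 1 × 334 = 334
    C-H: 4 × 399 = 1596
    H-H: 1 × 445 = 445
    Σ(broken) = 3201 kJ
  Bonds formed (products):
    C-C: 1 × 334 = 334
    C-H: 6 × 399 = 2394
    C=C: 1 × 621 = 621
    Σ(formed) = 3349 kJ
  ΔH_B = 3201 − 3349 = −148 kJ
ΔH_A − ΔH_B = −2323 kJ, so reaction A has the more negative ΔH; |ΔH_A − ΔH_B| = 2323 kJ.

Reaction A, by 2323 kJ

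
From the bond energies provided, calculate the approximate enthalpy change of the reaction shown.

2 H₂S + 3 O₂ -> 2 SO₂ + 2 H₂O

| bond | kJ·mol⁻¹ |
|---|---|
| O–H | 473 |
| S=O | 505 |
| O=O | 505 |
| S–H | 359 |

Bonds broken (reactants):
  O=O: 3 × 505 = 1515
  S–H: 4 × 359 = 1436
  Σ(broken) = 2951 kJ
Bonds formed (products):
  O–H: 4 × 473 = 1892
  S=O: 4 × 505 = 2020
  Σ(formed) = 3912 kJ
ΔH = Σ(broken) − Σ(formed) = 2951 − 3912 = −961 kJ

ΔH ≈ −961 kJ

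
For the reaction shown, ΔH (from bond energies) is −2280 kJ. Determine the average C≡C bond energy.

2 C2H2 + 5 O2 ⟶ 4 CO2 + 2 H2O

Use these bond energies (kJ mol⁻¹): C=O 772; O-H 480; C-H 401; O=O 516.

D(C≡C) ≈ 816 kJ/mol

Let D be the C≡C bond energy.
Σ(broken) = 2×D + 4×401 + 5×516 = 4184 + 2D
Σ(formed) = 8×772 + 4×480 = 8096
ΔH = Σ(broken) − Σ(formed) = (4184 + 2D) − (8096) = −3912 + 2D
Setting this equal to −2280 kJ gives 2D = 1632, so D = 816 kJ/mol.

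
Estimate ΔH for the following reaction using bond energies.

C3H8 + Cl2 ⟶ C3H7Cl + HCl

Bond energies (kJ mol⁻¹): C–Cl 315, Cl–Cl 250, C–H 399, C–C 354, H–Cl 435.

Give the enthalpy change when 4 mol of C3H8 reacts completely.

Bonds broken (reactants):
  C–C: 2 × 354 = 708
  C–H: 8 × 399 = 3192
  Cl–Cl: 1 × 250 = 250
  Σ(broken) = 4150 kJ
Bonds formed (products):
  C–C: 2 × 354 = 708
  C–Cl: 1 × 315 = 315
  C–H: 7 × 399 = 2793
  H–Cl: 1 × 435 = 435
  Σ(formed) = 4251 kJ
ΔH = Σ(broken) − Σ(formed) = 4150 − 4251 = −101 kJ
For 4× the reaction as written: 4 × (−101) = −404 kJ

ΔH = −404 kJ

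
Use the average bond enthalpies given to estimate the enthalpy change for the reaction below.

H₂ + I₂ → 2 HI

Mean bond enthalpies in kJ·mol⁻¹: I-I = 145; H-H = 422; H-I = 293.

Bonds broken (reactants):
  H-H: 1 × 422 = 422
  I-I: 1 × 145 = 145
  Σ(broken) = 567 kJ
Bonds formed (products):
  H-I: 2 × 293 = 586
  Σ(formed) = 586 kJ
ΔH = Σ(broken) − Σ(formed) = 567 − 586 = −19 kJ

ΔH ≈ −19 kJ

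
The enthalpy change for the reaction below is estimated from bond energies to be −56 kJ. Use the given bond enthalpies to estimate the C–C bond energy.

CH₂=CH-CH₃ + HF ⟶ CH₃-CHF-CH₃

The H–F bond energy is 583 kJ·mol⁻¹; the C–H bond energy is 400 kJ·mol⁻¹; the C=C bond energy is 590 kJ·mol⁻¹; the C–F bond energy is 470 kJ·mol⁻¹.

D(C–C) ≈ 359 kJ/mol

Let D be the C–C bond energy.
Σ(broken) = 1×D + 6×400 + 1×590 + 1×583 = 3573 + D
Σ(formed) = 2×D + 1×470 + 7×400 = 3270 + 2D
ΔH = Σ(broken) − Σ(formed) = (3573 + D) − (3270 + 2D) = +303 − D
Setting this equal to −56 kJ gives D = 359 kJ/mol.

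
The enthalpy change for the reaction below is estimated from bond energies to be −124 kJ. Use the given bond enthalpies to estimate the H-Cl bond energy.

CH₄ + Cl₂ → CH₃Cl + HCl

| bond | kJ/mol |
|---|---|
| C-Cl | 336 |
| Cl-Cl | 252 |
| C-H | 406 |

Let D be the H-Cl bond energy.
Σ(broken) = 4×406 + 1×252 = 1876
Σ(formed) = 1×336 + 3×406 + 1×D = 1554 + D
ΔH = Σ(broken) − Σ(formed) = (1876) − (1554 + D) = +322 − D
Setting this equal to −124 kJ gives D = 446 kJ/mol.

D(H-Cl) ≈ 446 kJ/mol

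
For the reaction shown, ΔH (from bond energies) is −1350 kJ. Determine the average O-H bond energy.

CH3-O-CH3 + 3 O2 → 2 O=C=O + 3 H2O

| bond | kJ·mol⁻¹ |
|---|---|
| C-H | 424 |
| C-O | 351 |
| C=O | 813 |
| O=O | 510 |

D(O-H) ≈ 479 kJ/mol

Let D be the O-H bond energy.
Σ(broken) = 6×424 + 2×351 + 3×510 = 4776
Σ(formed) = 4×813 + 6×D = 3252 + 6D
ΔH = Σ(broken) − Σ(formed) = (4776) − (3252 + 6D) = +1524 − 6D
Setting this equal to −1350 kJ gives 6D = 2874, so D = 479 kJ/mol.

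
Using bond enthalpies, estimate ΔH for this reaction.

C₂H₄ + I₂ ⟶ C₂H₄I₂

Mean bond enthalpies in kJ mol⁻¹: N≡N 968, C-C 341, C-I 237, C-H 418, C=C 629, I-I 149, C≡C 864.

ΔH ≈ −37 kJ

Bonds broken (reactants):
  C-H: 4 × 418 = 1672
  C=C: 1 × 629 = 629
  I-I: 1 × 149 = 149
  Σ(broken) = 2450 kJ
Bonds formed (products):
  C-C: 1 × 341 = 341
  C-H: 4 × 418 = 1672
  C-I: 2 × 237 = 474
  Σ(formed) = 2487 kJ
ΔH = Σ(broken) − Σ(formed) = 2450 − 2487 = −37 kJ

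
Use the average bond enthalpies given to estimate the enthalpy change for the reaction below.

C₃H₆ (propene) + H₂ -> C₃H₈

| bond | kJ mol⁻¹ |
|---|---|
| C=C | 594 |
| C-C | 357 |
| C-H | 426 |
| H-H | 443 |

Bonds broken (reactants):
  C-C: 1 × 357 = 357
  C-H: 6 × 426 = 2556
  C=C: 1 × 594 = 594
  H-H: 1 × 443 = 443
  Σ(broken) = 3950 kJ
Bonds formed (products):
  C-C: 2 × 357 = 714
  C-H: 8 × 426 = 3408
  Σ(formed) = 4122 kJ
ΔH = Σ(broken) − Σ(formed) = 3950 − 4122 = −172 kJ

ΔH ≈ −172 kJ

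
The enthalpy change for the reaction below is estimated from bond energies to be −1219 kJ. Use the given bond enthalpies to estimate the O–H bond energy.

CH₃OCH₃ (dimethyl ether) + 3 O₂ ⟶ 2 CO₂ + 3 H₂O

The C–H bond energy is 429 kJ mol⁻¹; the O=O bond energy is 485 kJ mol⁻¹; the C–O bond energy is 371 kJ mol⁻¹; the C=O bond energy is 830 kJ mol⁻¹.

Let D be the O–H bond energy.
Σ(broken) = 6×429 + 2×371 + 3×485 = 4771
Σ(formed) = 4×830 + 6×D = 3320 + 6D
ΔH = Σ(broken) − Σ(formed) = (4771) − (3320 + 6D) = +1451 − 6D
Setting this equal to −1219 kJ gives 6D = 2670, so D = 445 kJ/mol.

D(O–H) ≈ 445 kJ/mol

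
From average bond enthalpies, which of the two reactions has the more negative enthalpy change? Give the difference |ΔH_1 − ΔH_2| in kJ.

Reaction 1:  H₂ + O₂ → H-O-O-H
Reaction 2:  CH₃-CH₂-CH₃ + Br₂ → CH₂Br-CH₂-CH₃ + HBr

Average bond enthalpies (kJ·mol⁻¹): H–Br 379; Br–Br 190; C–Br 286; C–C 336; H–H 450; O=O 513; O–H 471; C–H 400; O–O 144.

Reaction 1, by 48 kJ

Reaction 1:
  Bonds broken (reactants):
    H–H: 1 × 450 = 450
    O=O: 1 × 513 = 513
    Σ(broken) = 963 kJ
  Bonds formed (products):
    O–H: 2 × 471 = 942
    O–O: 1 × 144 = 144
    Σ(formed) = 1086 kJ
  ΔH_1 = 963 − 1086 = −123 kJ
Reaction 2:
  Bonds broken (reactants):
    Br–Br: 1 × 190 = 190
    C–C: 2 × 336 = 672
    C–H: 8 × 400 = 3200
    Σ(broken) = 4062 kJ
  Bonds formed (products):
    C–Br: 1 × 286 = 286
    C–C: 2 × 336 = 672
    C–H: 7 × 400 = 2800
    H–Br: 1 × 379 = 379
    Σ(formed) = 4137 kJ
  ΔH_2 = 4062 − 4137 = −75 kJ
ΔH_1 − ΔH_2 = −48 kJ, so reaction 1 has the more negative ΔH; |ΔH_1 − ΔH_2| = 48 kJ.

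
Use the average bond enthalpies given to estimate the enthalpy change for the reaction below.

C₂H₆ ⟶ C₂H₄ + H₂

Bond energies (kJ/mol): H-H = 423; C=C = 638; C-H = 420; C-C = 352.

ΔH ≈ +131 kJ

Bonds broken (reactants):
  C-C: 1 × 352 = 352
  C-H: 6 × 420 = 2520
  Σ(broken) = 2872 kJ
Bonds formed (products):
  C-H: 4 × 420 = 1680
  C=C: 1 × 638 = 638
  H-H: 1 × 423 = 423
  Σ(formed) = 2741 kJ
ΔH = Σ(broken) − Σ(formed) = 2872 − 2741 = +131 kJ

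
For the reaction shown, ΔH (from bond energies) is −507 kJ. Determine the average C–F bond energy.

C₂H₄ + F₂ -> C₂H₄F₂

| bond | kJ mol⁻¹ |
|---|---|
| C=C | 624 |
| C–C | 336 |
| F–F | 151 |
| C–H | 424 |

D(C–F) ≈ 473 kJ/mol

Let D be the C–F bond energy.
Σ(broken) = 4×424 + 1×624 + 1×151 = 2471
Σ(formed) = 1×336 + 2×D + 4×424 = 2032 + 2D
ΔH = Σ(broken) − Σ(formed) = (2471) − (2032 + 2D) = +439 − 2D
Setting this equal to −507 kJ gives 2D = 946, so D = 473 kJ/mol.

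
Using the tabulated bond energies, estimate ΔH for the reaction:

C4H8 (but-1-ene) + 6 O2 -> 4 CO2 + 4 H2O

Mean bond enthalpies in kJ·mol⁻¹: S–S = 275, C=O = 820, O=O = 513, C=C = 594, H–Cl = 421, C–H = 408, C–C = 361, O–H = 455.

Bonds broken (reactants):
  C–C: 2 × 361 = 722
  C–H: 8 × 408 = 3264
  C=C: 1 × 594 = 594
  O=O: 6 × 513 = 3078
  Σ(broken) = 7658 kJ
Bonds formed (products):
  C=O: 8 × 820 = 6560
  O–H: 8 × 455 = 3640
  Σ(formed) = 10200 kJ
ΔH = Σ(broken) − Σ(formed) = 7658 − 10200 = −2542 kJ

ΔH ≈ −2542 kJ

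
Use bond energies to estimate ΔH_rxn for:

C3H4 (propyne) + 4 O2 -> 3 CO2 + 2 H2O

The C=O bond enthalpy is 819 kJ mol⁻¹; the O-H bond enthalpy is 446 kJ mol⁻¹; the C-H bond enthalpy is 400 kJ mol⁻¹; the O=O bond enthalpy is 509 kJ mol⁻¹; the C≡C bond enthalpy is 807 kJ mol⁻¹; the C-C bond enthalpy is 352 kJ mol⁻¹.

Bonds broken (reactants):
  C≡C: 1 × 807 = 807
  C-C: 1 × 352 = 352
  C-H: 4 × 400 = 1600
  O=O: 4 × 509 = 2036
  Σ(broken) = 4795 kJ
Bonds formed (products):
  C=O: 6 × 819 = 4914
  O-H: 4 × 446 = 1784
  Σ(formed) = 6698 kJ
ΔH = Σ(broken) − Σ(formed) = 4795 − 6698 = −1903 kJ

ΔH ≈ −1903 kJ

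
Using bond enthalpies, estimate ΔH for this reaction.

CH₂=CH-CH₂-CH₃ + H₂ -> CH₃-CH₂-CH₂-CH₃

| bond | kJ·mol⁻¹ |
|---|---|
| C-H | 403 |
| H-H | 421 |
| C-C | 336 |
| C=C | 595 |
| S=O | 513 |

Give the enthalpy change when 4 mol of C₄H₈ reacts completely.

ΔH = −504 kJ

Bonds broken (reactants):
  C-C: 2 × 336 = 672
  C-H: 8 × 403 = 3224
  C=C: 1 × 595 = 595
  H-H: 1 × 421 = 421
  Σ(broken) = 4912 kJ
Bonds formed (products):
  C-C: 3 × 336 = 1008
  C-H: 10 × 403 = 4030
  Σ(formed) = 5038 kJ
ΔH = Σ(broken) − Σ(formed) = 4912 − 5038 = −126 kJ
For 4× the reaction as written: 4 × (−126) = −504 kJ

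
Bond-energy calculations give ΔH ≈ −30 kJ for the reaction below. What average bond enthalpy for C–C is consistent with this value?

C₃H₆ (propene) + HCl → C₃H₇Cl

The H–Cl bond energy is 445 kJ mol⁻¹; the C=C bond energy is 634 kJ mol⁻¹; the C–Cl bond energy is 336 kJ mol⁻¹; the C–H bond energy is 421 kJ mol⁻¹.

D(C–C) ≈ 352 kJ/mol

Let D be the C–C bond energy.
Σ(broken) = 1×D + 6×421 + 1×634 + 1×445 = 3605 + D
Σ(formed) = 2×D + 1×336 + 7×421 = 3283 + 2D
ΔH = Σ(broken) − Σ(formed) = (3605 + D) − (3283 + 2D) = +322 − D
Setting this equal to −30 kJ gives D = 352 kJ/mol.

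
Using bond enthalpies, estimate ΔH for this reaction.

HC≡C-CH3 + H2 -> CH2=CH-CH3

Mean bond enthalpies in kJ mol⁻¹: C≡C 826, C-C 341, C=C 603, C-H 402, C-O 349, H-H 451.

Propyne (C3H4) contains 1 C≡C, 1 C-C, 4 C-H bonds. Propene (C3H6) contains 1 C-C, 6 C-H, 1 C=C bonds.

Bonds broken (reactants):
  C≡C: 1 × 826 = 826
  C-C: 1 × 341 = 341
  C-H: 4 × 402 = 1608
  H-H: 1 × 451 = 451
  Σ(broken) = 3226 kJ
Bonds formed (products):
  C-C: 1 × 341 = 341
  C-H: 6 × 402 = 2412
  C=C: 1 × 603 = 603
  Σ(formed) = 3356 kJ
ΔH = Σ(broken) − Σ(formed) = 3226 − 3356 = −130 kJ

ΔH ≈ −130 kJ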